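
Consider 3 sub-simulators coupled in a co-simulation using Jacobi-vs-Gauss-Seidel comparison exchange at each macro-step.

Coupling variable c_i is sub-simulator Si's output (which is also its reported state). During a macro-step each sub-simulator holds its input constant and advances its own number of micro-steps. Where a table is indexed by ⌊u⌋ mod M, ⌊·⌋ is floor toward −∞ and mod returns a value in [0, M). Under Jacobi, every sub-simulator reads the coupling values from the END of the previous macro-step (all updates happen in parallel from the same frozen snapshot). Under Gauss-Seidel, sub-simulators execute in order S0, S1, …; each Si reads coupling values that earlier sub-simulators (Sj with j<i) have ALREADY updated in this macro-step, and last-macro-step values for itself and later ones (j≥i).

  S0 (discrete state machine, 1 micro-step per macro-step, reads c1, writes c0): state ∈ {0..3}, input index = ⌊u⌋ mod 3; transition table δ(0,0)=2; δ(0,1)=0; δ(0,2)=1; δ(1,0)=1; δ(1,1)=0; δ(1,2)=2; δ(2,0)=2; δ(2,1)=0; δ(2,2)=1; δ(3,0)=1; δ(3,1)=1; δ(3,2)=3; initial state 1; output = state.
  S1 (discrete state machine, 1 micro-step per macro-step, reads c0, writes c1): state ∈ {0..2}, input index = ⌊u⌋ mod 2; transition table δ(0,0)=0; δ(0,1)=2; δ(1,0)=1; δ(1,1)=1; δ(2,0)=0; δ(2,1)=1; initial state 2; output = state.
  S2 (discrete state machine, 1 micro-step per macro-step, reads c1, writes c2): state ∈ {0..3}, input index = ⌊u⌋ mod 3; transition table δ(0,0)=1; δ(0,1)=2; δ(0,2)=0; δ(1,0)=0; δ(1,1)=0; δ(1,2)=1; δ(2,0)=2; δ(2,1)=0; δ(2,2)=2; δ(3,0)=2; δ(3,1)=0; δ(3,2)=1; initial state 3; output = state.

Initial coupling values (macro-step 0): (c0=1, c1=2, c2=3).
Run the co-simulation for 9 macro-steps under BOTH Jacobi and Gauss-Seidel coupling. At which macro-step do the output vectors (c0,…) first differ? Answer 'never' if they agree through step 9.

[Jacobi] macro 1: S0 reads c1=2 → after 1×micro: 2; S1 reads c0=1 → after 1×micro: 1; S2 reads c1=2 → after 1×micro: 1 ⇒ (c0=2, c1=1, c2=1)
[Jacobi] macro 2: S0 reads c1=1 → after 1×micro: 0; S1 reads c0=2 → after 1×micro: 1; S2 reads c1=1 → after 1×micro: 0 ⇒ (c0=0, c1=1, c2=0)
[Jacobi] macro 3: S0 reads c1=1 → after 1×micro: 0; S1 reads c0=0 → after 1×micro: 1; S2 reads c1=1 → after 1×micro: 2 ⇒ (c0=0, c1=1, c2=2)
[Jacobi] macro 4: S0 reads c1=1 → after 1×micro: 0; S1 reads c0=0 → after 1×micro: 1; S2 reads c1=1 → after 1×micro: 0 ⇒ (c0=0, c1=1, c2=0)
[Jacobi] macro 5: S0 reads c1=1 → after 1×micro: 0; S1 reads c0=0 → after 1×micro: 1; S2 reads c1=1 → after 1×micro: 2 ⇒ (c0=0, c1=1, c2=2)
[Jacobi] macro 6: S0 reads c1=1 → after 1×micro: 0; S1 reads c0=0 → after 1×micro: 1; S2 reads c1=1 → after 1×micro: 0 ⇒ (c0=0, c1=1, c2=0)
[Jacobi] macro 7: S0 reads c1=1 → after 1×micro: 0; S1 reads c0=0 → after 1×micro: 1; S2 reads c1=1 → after 1×micro: 2 ⇒ (c0=0, c1=1, c2=2)
[Jacobi] macro 8: S0 reads c1=1 → after 1×micro: 0; S1 reads c0=0 → after 1×micro: 1; S2 reads c1=1 → after 1×micro: 0 ⇒ (c0=0, c1=1, c2=0)
[Jacobi] macro 9: S0 reads c1=1 → after 1×micro: 0; S1 reads c0=0 → after 1×micro: 1; S2 reads c1=1 → after 1×micro: 2 ⇒ (c0=0, c1=1, c2=2)
[Gauss-Seidel] macro 1: S0 reads c1=2 → after 1×micro: 2; S1 reads c0=2 → after 1×micro: 0; S2 reads c1=0 → after 1×micro: 2 ⇒ (c0=2, c1=0, c2=2)
[Gauss-Seidel] macro 2: S0 reads c1=0 → after 1×micro: 2; S1 reads c0=2 → after 1×micro: 0; S2 reads c1=0 → after 1×micro: 2 ⇒ (c0=2, c1=0, c2=2)
[Gauss-Seidel] macro 3: S0 reads c1=0 → after 1×micro: 2; S1 reads c0=2 → after 1×micro: 0; S2 reads c1=0 → after 1×micro: 2 ⇒ (c0=2, c1=0, c2=2)
[Gauss-Seidel] macro 4: S0 reads c1=0 → after 1×micro: 2; S1 reads c0=2 → after 1×micro: 0; S2 reads c1=0 → after 1×micro: 2 ⇒ (c0=2, c1=0, c2=2)
[Gauss-Seidel] macro 5: S0 reads c1=0 → after 1×micro: 2; S1 reads c0=2 → after 1×micro: 0; S2 reads c1=0 → after 1×micro: 2 ⇒ (c0=2, c1=0, c2=2)
[Gauss-Seidel] macro 6: S0 reads c1=0 → after 1×micro: 2; S1 reads c0=2 → after 1×micro: 0; S2 reads c1=0 → after 1×micro: 2 ⇒ (c0=2, c1=0, c2=2)
[Gauss-Seidel] macro 7: S0 reads c1=0 → after 1×micro: 2; S1 reads c0=2 → after 1×micro: 0; S2 reads c1=0 → after 1×micro: 2 ⇒ (c0=2, c1=0, c2=2)
[Gauss-Seidel] macro 8: S0 reads c1=0 → after 1×micro: 2; S1 reads c0=2 → after 1×micro: 0; S2 reads c1=0 → after 1×micro: 2 ⇒ (c0=2, c1=0, c2=2)
[Gauss-Seidel] macro 9: S0 reads c1=0 → after 1×micro: 2; S1 reads c0=2 → after 1×micro: 0; S2 reads c1=0 → after 1×micro: 2 ⇒ (c0=2, c1=0, c2=2)

first divergence at macro-step: 1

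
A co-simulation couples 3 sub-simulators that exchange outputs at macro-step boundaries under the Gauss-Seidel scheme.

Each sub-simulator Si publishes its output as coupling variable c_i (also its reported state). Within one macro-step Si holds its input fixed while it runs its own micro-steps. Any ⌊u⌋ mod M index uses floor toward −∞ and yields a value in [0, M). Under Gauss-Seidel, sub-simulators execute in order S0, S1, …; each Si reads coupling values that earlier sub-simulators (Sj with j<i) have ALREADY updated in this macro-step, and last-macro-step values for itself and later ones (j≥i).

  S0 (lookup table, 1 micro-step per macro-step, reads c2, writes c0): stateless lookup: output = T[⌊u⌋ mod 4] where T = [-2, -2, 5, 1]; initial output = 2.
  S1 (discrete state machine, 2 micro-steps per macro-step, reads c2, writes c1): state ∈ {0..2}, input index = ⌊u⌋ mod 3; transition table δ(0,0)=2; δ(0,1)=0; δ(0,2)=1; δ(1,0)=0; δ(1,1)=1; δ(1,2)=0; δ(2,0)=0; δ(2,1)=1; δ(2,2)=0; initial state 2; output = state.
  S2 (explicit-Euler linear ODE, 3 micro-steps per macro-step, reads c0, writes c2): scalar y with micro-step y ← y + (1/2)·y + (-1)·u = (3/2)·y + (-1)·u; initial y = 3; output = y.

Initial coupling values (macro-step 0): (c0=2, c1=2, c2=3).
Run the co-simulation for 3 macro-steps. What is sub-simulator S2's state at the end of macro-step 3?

S2 state at macro-step 3 = 45331/512

macro 1: S0 reads c2=3 → after 1×micro: 1; S1 reads c2=3 → after 2×micro: 2; S2 reads c0=1 → after 3×micro: 43/8 ⇒ (c0=1, c1=2, c2=43/8)
macro 2: S0 reads c2=43/8 → after 1×micro: -2; S1 reads c2=43/8 → after 2×micro: 1; S2 reads c0=-2 → after 3×micro: 1769/64 ⇒ (c0=-2, c1=1, c2=1769/64)
macro 3: S0 reads c2=1769/64 → after 1×micro: 1; S1 reads c2=1769/64 → after 2×micro: 2; S2 reads c0=1 → after 3×micro: 45331/512 ⇒ (c0=1, c1=2, c2=45331/512)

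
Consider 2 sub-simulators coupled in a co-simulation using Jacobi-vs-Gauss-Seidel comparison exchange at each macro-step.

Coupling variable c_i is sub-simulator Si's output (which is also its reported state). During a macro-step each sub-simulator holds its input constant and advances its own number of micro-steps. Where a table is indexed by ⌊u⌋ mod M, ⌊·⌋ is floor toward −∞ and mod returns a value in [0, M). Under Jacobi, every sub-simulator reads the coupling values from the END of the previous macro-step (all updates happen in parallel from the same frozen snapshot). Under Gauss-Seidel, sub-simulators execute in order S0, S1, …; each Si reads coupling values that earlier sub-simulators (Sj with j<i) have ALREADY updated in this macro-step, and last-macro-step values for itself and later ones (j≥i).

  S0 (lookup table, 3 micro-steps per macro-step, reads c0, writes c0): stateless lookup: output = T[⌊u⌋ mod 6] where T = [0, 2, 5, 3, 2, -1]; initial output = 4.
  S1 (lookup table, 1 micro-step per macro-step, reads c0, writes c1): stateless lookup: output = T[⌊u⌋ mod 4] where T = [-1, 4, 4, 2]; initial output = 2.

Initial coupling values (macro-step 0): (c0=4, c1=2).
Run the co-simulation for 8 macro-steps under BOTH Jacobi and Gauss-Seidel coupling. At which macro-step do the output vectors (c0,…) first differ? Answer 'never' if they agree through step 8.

[Jacobi] macro 1: S0 reads c0=4 → after 3×micro: 2; S1 reads c0=4 → after 1×micro: -1 ⇒ (c0=2, c1=-1)
[Jacobi] macro 2: S0 reads c0=2 → after 3×micro: 5; S1 reads c0=2 → after 1×micro: 4 ⇒ (c0=5, c1=4)
[Jacobi] macro 3: S0 reads c0=5 → after 3×micro: -1; S1 reads c0=5 → after 1×micro: 4 ⇒ (c0=-1, c1=4)
[Jacobi] macro 4: S0 reads c0=-1 → after 3×micro: -1; S1 reads c0=-1 → after 1×micro: 2 ⇒ (c0=-1, c1=2)
[Jacobi] macro 5: S0 reads c0=-1 → after 3×micro: -1; S1 reads c0=-1 → after 1×micro: 2 ⇒ (c0=-1, c1=2)
[Jacobi] macro 6: S0 reads c0=-1 → after 3×micro: -1; S1 reads c0=-1 → after 1×micro: 2 ⇒ (c0=-1, c1=2)
[Jacobi] macro 7: S0 reads c0=-1 → after 3×micro: -1; S1 reads c0=-1 → after 1×micro: 2 ⇒ (c0=-1, c1=2)
[Jacobi] macro 8: S0 reads c0=-1 → after 3×micro: -1; S1 reads c0=-1 → after 1×micro: 2 ⇒ (c0=-1, c1=2)
[Gauss-Seidel] macro 1: S0 reads c0=4 → after 3×micro: 2; S1 reads c0=2 → after 1×micro: 4 ⇒ (c0=2, c1=4)
[Gauss-Seidel] macro 2: S0 reads c0=2 → after 3×micro: 5; S1 reads c0=5 → after 1×micro: 4 ⇒ (c0=5, c1=4)
[Gauss-Seidel] macro 3: S0 reads c0=5 → after 3×micro: -1; S1 reads c0=-1 → after 1×micro: 2 ⇒ (c0=-1, c1=2)
[Gauss-Seidel] macro 4: S0 reads c0=-1 → after 3×micro: -1; S1 reads c0=-1 → after 1×micro: 2 ⇒ (c0=-1, c1=2)
[Gauss-Seidel] macro 5: S0 reads c0=-1 → after 3×micro: -1; S1 reads c0=-1 → after 1×micro: 2 ⇒ (c0=-1, c1=2)
[Gauss-Seidel] macro 6: S0 reads c0=-1 → after 3×micro: -1; S1 reads c0=-1 → after 1×micro: 2 ⇒ (c0=-1, c1=2)
[Gauss-Seidel] macro 7: S0 reads c0=-1 → after 3×micro: -1; S1 reads c0=-1 → after 1×micro: 2 ⇒ (c0=-1, c1=2)
[Gauss-Seidel] macro 8: S0 reads c0=-1 → after 3×micro: -1; S1 reads c0=-1 → after 1×micro: 2 ⇒ (c0=-1, c1=2)

first divergence at macro-step: 1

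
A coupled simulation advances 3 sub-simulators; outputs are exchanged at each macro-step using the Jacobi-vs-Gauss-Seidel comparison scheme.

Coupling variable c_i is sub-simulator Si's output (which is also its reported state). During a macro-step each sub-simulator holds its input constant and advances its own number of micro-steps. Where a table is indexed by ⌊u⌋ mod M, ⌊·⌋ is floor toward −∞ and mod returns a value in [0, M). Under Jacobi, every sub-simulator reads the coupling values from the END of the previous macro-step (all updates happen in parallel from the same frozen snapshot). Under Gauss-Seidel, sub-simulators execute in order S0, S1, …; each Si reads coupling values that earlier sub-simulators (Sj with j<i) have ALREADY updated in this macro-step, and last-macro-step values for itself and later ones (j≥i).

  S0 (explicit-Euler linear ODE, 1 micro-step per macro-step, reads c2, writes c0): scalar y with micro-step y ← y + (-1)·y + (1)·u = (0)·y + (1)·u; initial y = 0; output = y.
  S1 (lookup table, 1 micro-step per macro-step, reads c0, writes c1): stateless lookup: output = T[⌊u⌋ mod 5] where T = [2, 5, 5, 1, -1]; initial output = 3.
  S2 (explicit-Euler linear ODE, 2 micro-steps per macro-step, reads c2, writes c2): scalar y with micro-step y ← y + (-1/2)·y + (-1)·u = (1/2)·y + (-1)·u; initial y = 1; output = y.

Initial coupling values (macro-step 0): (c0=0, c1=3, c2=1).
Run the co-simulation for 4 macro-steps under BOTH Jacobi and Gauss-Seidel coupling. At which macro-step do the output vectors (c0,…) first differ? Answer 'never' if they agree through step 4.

[Jacobi] macro 1: S0 reads c2=1 → after 1×micro: 1; S1 reads c0=0 → after 1×micro: 2; S2 reads c2=1 → after 2×micro: -5/4 ⇒ (c0=1, c1=2, c2=-5/4)
[Jacobi] macro 2: S0 reads c2=-5/4 → after 1×micro: -5/4; S1 reads c0=1 → after 1×micro: 5; S2 reads c2=-5/4 → after 2×micro: 25/16 ⇒ (c0=-5/4, c1=5, c2=25/16)
[Jacobi] macro 3: S0 reads c2=25/16 → after 1×micro: 25/16; S1 reads c0=-5/4 → after 1×micro: 1; S2 reads c2=25/16 → after 2×micro: -125/64 ⇒ (c0=25/16, c1=1, c2=-125/64)
[Jacobi] macro 4: S0 reads c2=-125/64 → after 1×micro: -125/64; S1 reads c0=25/16 → after 1×micro: 5; S2 reads c2=-125/64 → after 2×micro: 625/256 ⇒ (c0=-125/64, c1=5, c2=625/256)
[Gauss-Seidel] macro 1: S0 reads c2=1 → after 1×micro: 1; S1 reads c0=1 → after 1×micro: 5; S2 reads c2=1 → after 2×micro: -5/4 ⇒ (c0=1, c1=5, c2=-5/4)
[Gauss-Seidel] macro 2: S0 reads c2=-5/4 → after 1×micro: -5/4; S1 reads c0=-5/4 → after 1×micro: 1; S2 reads c2=-5/4 → after 2×micro: 25/16 ⇒ (c0=-5/4, c1=1, c2=25/16)
[Gauss-Seidel] macro 3: S0 reads c2=25/16 → after 1×micro: 25/16; S1 reads c0=25/16 → after 1×micro: 5; S2 reads c2=25/16 → after 2×micro: -125/64 ⇒ (c0=25/16, c1=5, c2=-125/64)
[Gauss-Seidel] macro 4: S0 reads c2=-125/64 → after 1×micro: -125/64; S1 reads c0=-125/64 → after 1×micro: 1; S2 reads c2=-125/64 → after 2×micro: 625/256 ⇒ (c0=-125/64, c1=1, c2=625/256)

first divergence at macro-step: 1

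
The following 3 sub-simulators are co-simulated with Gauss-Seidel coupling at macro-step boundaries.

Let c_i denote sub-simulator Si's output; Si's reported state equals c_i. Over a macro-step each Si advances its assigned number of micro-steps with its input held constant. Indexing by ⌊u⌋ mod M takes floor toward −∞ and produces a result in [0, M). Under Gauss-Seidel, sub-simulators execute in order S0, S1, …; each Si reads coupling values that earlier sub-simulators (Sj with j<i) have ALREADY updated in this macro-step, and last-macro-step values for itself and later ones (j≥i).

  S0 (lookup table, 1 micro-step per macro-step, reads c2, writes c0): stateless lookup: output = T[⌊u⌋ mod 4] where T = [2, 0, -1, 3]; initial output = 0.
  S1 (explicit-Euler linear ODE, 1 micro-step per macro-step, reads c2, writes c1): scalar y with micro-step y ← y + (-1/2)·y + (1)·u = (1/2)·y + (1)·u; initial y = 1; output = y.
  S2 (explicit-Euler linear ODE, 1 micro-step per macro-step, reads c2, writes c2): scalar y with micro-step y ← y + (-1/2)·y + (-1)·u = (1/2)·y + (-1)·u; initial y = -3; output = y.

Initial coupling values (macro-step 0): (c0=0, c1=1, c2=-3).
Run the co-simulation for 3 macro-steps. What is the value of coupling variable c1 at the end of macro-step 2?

macro 1: S0 reads c2=-3 → after 1×micro: 0; S1 reads c2=-3 → after 1×micro: -5/2; S2 reads c2=-3 → after 1×micro: 3/2 ⇒ (c0=0, c1=-5/2, c2=3/2)
macro 2: S0 reads c2=3/2 → after 1×micro: 0; S1 reads c2=3/2 → after 1×micro: 1/4; S2 reads c2=3/2 → after 1×micro: -3/4 ⇒ (c0=0, c1=1/4, c2=-3/4)
macro 3: S0 reads c2=-3/4 → after 1×micro: 3; S1 reads c2=-3/4 → after 1×micro: -5/8; S2 reads c2=-3/4 → after 1×micro: 3/8 ⇒ (c0=3, c1=-5/8, c2=3/8)

c1 at macro-step 2 = 1/4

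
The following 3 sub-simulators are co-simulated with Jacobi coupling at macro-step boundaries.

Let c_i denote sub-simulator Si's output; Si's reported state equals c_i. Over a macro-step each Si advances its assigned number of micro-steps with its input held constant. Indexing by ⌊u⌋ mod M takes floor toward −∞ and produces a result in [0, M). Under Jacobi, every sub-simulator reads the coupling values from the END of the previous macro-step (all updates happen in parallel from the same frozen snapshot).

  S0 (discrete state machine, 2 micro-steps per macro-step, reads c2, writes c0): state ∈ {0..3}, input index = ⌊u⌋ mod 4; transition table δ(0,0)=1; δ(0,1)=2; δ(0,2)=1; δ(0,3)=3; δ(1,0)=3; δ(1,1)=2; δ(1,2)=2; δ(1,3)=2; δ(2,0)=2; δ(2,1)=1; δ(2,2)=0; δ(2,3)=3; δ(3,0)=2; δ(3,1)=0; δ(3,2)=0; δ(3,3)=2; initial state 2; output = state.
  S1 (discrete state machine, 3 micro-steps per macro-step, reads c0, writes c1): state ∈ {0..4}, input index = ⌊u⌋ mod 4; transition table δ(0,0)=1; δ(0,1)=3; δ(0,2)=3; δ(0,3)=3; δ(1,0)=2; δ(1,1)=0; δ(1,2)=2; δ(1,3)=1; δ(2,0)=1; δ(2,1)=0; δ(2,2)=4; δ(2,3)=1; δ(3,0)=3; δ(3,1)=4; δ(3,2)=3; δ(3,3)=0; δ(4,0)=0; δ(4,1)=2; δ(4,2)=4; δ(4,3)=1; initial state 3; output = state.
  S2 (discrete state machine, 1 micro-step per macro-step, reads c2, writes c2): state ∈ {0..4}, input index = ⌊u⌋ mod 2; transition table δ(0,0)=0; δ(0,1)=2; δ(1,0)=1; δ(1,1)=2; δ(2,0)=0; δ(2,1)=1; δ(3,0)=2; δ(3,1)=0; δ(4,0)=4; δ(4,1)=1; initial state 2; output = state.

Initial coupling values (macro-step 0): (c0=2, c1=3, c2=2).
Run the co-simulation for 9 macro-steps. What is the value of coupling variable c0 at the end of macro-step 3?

macro 1: S0 reads c2=2 → after 2×micro: 1; S1 reads c0=2 → after 3×micro: 3; S2 reads c2=2 → after 1×micro: 0 ⇒ (c0=1, c1=3, c2=0)
macro 2: S0 reads c2=0 → after 2×micro: 2; S1 reads c0=1 → after 3×micro: 0; S2 reads c2=0 → after 1×micro: 0 ⇒ (c0=2, c1=0, c2=0)
macro 3: S0 reads c2=0 → after 2×micro: 2; S1 reads c0=2 → after 3×micro: 3; S2 reads c2=0 → after 1×micro: 0 ⇒ (c0=2, c1=3, c2=0)
macro 4: S0 reads c2=0 → after 2×micro: 2; S1 reads c0=2 → after 3×micro: 3; S2 reads c2=0 → after 1×micro: 0 ⇒ (c0=2, c1=3, c2=0)
macro 5: S0 reads c2=0 → after 2×micro: 2; S1 reads c0=2 → after 3×micro: 3; S2 reads c2=0 → after 1×micro: 0 ⇒ (c0=2, c1=3, c2=0)
macro 6: S0 reads c2=0 → after 2×micro: 2; S1 reads c0=2 → after 3×micro: 3; S2 reads c2=0 → after 1×micro: 0 ⇒ (c0=2, c1=3, c2=0)
macro 7: S0 reads c2=0 → after 2×micro: 2; S1 reads c0=2 → after 3×micro: 3; S2 reads c2=0 → after 1×micro: 0 ⇒ (c0=2, c1=3, c2=0)
macro 8: S0 reads c2=0 → after 2×micro: 2; S1 reads c0=2 → after 3×micro: 3; S2 reads c2=0 → after 1×micro: 0 ⇒ (c0=2, c1=3, c2=0)
macro 9: S0 reads c2=0 → after 2×micro: 2; S1 reads c0=2 → after 3×micro: 3; S2 reads c2=0 → after 1×micro: 0 ⇒ (c0=2, c1=3, c2=0)

c0 at macro-step 3 = 2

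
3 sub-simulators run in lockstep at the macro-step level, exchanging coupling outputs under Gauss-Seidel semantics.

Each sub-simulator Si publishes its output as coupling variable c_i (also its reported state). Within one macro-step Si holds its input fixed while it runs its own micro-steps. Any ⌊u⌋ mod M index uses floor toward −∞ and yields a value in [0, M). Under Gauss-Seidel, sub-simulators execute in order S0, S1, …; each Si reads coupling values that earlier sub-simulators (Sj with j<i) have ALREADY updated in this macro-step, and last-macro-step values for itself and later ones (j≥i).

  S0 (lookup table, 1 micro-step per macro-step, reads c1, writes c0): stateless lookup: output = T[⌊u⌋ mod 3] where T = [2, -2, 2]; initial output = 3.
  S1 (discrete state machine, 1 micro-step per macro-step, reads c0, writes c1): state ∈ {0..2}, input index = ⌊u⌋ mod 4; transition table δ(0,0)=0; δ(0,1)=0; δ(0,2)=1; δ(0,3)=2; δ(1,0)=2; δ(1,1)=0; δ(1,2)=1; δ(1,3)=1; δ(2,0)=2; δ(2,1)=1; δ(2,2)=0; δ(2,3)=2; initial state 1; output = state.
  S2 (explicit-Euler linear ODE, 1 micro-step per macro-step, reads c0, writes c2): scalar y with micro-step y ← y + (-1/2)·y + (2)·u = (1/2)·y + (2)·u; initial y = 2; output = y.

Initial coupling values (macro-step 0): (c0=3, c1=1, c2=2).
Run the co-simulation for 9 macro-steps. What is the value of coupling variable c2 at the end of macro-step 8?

macro 1: S0 reads c1=1 → after 1×micro: -2; S1 reads c0=-2 → after 1×micro: 1; S2 reads c0=-2 → after 1×micro: -3 ⇒ (c0=-2, c1=1, c2=-3)
macro 2: S0 reads c1=1 → after 1×micro: -2; S1 reads c0=-2 → after 1×micro: 1; S2 reads c0=-2 → after 1×micro: -11/2 ⇒ (c0=-2, c1=1, c2=-11/2)
macro 3: S0 reads c1=1 → after 1×micro: -2; S1 reads c0=-2 → after 1×micro: 1; S2 reads c0=-2 → after 1×micro: -27/4 ⇒ (c0=-2, c1=1, c2=-27/4)
macro 4: S0 reads c1=1 → after 1×micro: -2; S1 reads c0=-2 → after 1×micro: 1; S2 reads c0=-2 → after 1×micro: -59/8 ⇒ (c0=-2, c1=1, c2=-59/8)
macro 5: S0 reads c1=1 → after 1×micro: -2; S1 reads c0=-2 → after 1×micro: 1; S2 reads c0=-2 → after 1×micro: -123/16 ⇒ (c0=-2, c1=1, c2=-123/16)
macro 6: S0 reads c1=1 → after 1×micro: -2; S1 reads c0=-2 → after 1×micro: 1; S2 reads c0=-2 → after 1×micro: -251/32 ⇒ (c0=-2, c1=1, c2=-251/32)
macro 7: S0 reads c1=1 → after 1×micro: -2; S1 reads c0=-2 → after 1×micro: 1; S2 reads c0=-2 → after 1×micro: -507/64 ⇒ (c0=-2, c1=1, c2=-507/64)
macro 8: S0 reads c1=1 → after 1×micro: -2; S1 reads c0=-2 → after 1×micro: 1; S2 reads c0=-2 → after 1×micro: -1019/128 ⇒ (c0=-2, c1=1, c2=-1019/128)
macro 9: S0 reads c1=1 → after 1×micro: -2; S1 reads c0=-2 → after 1×micro: 1; S2 reads c0=-2 → after 1×micro: -2043/256 ⇒ (c0=-2, c1=1, c2=-2043/256)

c2 at macro-step 8 = -1019/128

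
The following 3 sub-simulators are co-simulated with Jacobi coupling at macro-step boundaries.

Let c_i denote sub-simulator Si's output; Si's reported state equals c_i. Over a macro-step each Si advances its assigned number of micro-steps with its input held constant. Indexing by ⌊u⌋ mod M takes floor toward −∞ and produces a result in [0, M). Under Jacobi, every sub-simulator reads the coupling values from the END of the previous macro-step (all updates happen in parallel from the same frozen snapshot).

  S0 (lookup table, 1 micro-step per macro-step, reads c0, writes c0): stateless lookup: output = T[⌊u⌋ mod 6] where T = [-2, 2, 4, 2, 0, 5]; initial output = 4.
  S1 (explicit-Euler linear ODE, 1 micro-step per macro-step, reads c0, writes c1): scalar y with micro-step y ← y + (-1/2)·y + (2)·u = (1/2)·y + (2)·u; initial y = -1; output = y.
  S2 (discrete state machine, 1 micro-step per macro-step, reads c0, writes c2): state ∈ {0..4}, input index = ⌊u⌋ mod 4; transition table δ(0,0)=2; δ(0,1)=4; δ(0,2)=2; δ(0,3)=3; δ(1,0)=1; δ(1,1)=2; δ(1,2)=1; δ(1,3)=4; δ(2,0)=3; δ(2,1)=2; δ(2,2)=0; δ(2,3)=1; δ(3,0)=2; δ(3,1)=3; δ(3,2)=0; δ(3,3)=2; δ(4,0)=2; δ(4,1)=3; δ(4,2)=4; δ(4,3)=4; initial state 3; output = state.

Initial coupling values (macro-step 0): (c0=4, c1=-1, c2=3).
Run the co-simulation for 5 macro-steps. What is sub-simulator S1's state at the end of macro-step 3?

S1 state at macro-step 3 = -17/8

macro 1: S0 reads c0=4 → after 1×micro: 0; S1 reads c0=4 → after 1×micro: 15/2; S2 reads c0=4 → after 1×micro: 2 ⇒ (c0=0, c1=15/2, c2=2)
macro 2: S0 reads c0=0 → after 1×micro: -2; S1 reads c0=0 → after 1×micro: 15/4; S2 reads c0=0 → after 1×micro: 3 ⇒ (c0=-2, c1=15/4, c2=3)
macro 3: S0 reads c0=-2 → after 1×micro: 0; S1 reads c0=-2 → after 1×micro: -17/8; S2 reads c0=-2 → after 1×micro: 0 ⇒ (c0=0, c1=-17/8, c2=0)
macro 4: S0 reads c0=0 → after 1×micro: -2; S1 reads c0=0 → after 1×micro: -17/16; S2 reads c0=0 → after 1×micro: 2 ⇒ (c0=-2, c1=-17/16, c2=2)
macro 5: S0 reads c0=-2 → after 1×micro: 0; S1 reads c0=-2 → after 1×micro: -145/32; S2 reads c0=-2 → after 1×micro: 0 ⇒ (c0=0, c1=-145/32, c2=0)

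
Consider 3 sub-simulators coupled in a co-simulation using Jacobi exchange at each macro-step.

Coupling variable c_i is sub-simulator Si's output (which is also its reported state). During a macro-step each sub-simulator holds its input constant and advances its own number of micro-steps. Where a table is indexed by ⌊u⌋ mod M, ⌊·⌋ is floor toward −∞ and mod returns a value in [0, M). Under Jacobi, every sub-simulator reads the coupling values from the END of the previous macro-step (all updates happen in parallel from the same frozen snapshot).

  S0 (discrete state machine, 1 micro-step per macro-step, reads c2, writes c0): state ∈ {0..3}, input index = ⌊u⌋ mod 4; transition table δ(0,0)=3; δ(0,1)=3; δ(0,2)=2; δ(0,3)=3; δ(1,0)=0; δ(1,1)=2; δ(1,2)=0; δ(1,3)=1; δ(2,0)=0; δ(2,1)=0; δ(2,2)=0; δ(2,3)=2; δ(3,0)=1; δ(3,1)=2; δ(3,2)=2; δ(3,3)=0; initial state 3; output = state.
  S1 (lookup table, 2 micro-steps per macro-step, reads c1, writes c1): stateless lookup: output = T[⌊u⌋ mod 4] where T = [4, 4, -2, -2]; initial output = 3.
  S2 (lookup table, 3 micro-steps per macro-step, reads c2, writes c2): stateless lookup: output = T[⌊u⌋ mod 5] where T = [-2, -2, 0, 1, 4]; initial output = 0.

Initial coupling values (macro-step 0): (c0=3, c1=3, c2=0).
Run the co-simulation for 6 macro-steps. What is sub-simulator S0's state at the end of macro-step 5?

macro 1: S0 reads c2=0 → after 1×micro: 1; S1 reads c1=3 → after 2×micro: -2; S2 reads c2=0 → after 3×micro: -2 ⇒ (c0=1, c1=-2, c2=-2)
macro 2: S0 reads c2=-2 → after 1×micro: 0; S1 reads c1=-2 → after 2×micro: -2; S2 reads c2=-2 → after 3×micro: 1 ⇒ (c0=0, c1=-2, c2=1)
macro 3: S0 reads c2=1 → after 1×micro: 3; S1 reads c1=-2 → after 2×micro: -2; S2 reads c2=1 → after 3×micro: -2 ⇒ (c0=3, c1=-2, c2=-2)
macro 4: S0 reads c2=-2 → after 1×micro: 2; S1 reads c1=-2 → after 2×micro: -2; S2 reads c2=-2 → after 3×micro: 1 ⇒ (c0=2, c1=-2, c2=1)
macro 5: S0 reads c2=1 → after 1×micro: 0; S1 reads c1=-2 → after 2×micro: -2; S2 reads c2=1 → after 3×micro: -2 ⇒ (c0=0, c1=-2, c2=-2)
macro 6: S0 reads c2=-2 → after 1×micro: 2; S1 reads c1=-2 → after 2×micro: -2; S2 reads c2=-2 → after 3×micro: 1 ⇒ (c0=2, c1=-2, c2=1)

S0 state at macro-step 5 = 0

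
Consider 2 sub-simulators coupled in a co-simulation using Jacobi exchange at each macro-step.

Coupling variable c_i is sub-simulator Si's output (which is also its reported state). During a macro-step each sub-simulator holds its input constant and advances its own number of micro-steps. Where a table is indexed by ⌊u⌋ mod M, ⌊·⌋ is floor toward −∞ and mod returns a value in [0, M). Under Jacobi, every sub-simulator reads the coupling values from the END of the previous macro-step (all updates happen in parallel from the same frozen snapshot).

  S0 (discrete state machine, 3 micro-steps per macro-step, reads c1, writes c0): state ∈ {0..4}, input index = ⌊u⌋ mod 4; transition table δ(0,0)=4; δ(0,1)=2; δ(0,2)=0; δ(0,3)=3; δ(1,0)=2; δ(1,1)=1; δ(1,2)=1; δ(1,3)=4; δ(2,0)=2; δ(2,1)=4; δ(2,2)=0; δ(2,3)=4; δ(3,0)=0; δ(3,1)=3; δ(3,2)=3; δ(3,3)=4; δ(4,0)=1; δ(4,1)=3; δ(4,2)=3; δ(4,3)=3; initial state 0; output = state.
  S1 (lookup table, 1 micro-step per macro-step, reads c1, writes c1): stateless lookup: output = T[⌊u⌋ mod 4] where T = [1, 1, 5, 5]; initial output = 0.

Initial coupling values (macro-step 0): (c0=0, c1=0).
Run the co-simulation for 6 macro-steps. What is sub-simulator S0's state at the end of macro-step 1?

S0 state at macro-step 1 = 2

macro 1: S0 reads c1=0 → after 3×micro: 2; S1 reads c1=0 → after 1×micro: 1 ⇒ (c0=2, c1=1)
macro 2: S0 reads c1=1 → after 3×micro: 3; S1 reads c1=1 → after 1×micro: 1 ⇒ (c0=3, c1=1)
macro 3: S0 reads c1=1 → after 3×micro: 3; S1 reads c1=1 → after 1×micro: 1 ⇒ (c0=3, c1=1)
macro 4: S0 reads c1=1 → after 3×micro: 3; S1 reads c1=1 → after 1×micro: 1 ⇒ (c0=3, c1=1)
macro 5: S0 reads c1=1 → after 3×micro: 3; S1 reads c1=1 → after 1×micro: 1 ⇒ (c0=3, c1=1)
macro 6: S0 reads c1=1 → after 3×micro: 3; S1 reads c1=1 → after 1×micro: 1 ⇒ (c0=3, c1=1)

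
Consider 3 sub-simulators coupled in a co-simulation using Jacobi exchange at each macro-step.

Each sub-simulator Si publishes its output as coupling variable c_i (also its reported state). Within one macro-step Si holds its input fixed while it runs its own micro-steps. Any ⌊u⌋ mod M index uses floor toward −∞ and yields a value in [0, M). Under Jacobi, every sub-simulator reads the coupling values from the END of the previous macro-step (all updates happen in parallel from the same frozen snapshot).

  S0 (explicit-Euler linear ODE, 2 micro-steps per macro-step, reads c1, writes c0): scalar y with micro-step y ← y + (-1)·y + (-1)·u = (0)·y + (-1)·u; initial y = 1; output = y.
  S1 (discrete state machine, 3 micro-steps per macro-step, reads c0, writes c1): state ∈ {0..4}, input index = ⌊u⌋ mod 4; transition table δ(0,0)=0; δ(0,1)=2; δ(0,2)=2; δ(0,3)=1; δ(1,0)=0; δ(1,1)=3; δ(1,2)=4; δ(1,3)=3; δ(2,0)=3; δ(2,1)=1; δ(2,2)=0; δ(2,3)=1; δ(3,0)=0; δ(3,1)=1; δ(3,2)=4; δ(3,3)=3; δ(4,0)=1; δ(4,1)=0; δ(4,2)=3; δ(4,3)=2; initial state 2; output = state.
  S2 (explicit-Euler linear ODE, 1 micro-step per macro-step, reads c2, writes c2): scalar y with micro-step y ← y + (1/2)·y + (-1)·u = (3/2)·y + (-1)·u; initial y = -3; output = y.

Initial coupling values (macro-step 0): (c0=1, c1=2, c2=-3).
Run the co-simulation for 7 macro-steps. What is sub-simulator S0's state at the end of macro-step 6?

S0 state at macro-step 6 = -3

macro 1: S0 reads c1=2 → after 2×micro: -2; S1 reads c0=1 → after 3×micro: 1; S2 reads c2=-3 → after 1×micro: -3/2 ⇒ (c0=-2, c1=1, c2=-3/2)
macro 2: S0 reads c1=1 → after 2×micro: -1; S1 reads c0=-2 → after 3×micro: 4; S2 reads c2=-3/2 → after 1×micro: -3/4 ⇒ (c0=-1, c1=4, c2=-3/4)
macro 3: S0 reads c1=4 → after 2×micro: -4; S1 reads c0=-1 → after 3×micro: 3; S2 reads c2=-3/4 → after 1×micro: -3/8 ⇒ (c0=-4, c1=3, c2=-3/8)
macro 4: S0 reads c1=3 → after 2×micro: -3; S1 reads c0=-4 → after 3×micro: 0; S2 reads c2=-3/8 → after 1×micro: -3/16 ⇒ (c0=-3, c1=0, c2=-3/16)
macro 5: S0 reads c1=0 → after 2×micro: 0; S1 reads c0=-3 → after 3×micro: 3; S2 reads c2=-3/16 → after 1×micro: -3/32 ⇒ (c0=0, c1=3, c2=-3/32)
macro 6: S0 reads c1=3 → after 2×micro: -3; S1 reads c0=0 → after 3×micro: 0; S2 reads c2=-3/32 → after 1×micro: -3/64 ⇒ (c0=-3, c1=0, c2=-3/64)
macro 7: S0 reads c1=0 → after 2×micro: 0; S1 reads c0=-3 → after 3×micro: 3; S2 reads c2=-3/64 → after 1×micro: -3/128 ⇒ (c0=0, c1=3, c2=-3/128)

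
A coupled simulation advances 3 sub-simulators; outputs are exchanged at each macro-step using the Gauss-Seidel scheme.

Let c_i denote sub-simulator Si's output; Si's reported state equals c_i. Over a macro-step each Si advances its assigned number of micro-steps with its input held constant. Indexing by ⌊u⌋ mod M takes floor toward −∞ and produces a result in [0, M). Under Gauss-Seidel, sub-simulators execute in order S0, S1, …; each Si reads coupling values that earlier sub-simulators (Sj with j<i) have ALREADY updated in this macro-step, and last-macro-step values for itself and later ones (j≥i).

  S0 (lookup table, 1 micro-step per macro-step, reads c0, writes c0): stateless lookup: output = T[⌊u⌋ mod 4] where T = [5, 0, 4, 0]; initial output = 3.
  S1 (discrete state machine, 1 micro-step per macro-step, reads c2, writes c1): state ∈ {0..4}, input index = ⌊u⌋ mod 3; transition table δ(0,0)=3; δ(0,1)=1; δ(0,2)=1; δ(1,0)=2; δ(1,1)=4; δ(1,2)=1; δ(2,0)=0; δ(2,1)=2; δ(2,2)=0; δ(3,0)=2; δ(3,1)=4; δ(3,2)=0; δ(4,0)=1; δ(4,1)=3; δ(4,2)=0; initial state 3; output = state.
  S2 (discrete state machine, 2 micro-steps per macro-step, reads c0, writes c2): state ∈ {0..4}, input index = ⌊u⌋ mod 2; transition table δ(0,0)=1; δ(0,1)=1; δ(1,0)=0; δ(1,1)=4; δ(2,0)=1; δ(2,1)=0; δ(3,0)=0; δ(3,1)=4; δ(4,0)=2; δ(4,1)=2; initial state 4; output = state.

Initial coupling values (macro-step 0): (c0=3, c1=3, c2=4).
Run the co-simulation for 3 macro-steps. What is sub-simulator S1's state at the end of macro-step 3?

macro 1: S0 reads c0=3 → after 1×micro: 0; S1 reads c2=4 → after 1×micro: 4; S2 reads c0=0 → after 2×micro: 1 ⇒ (c0=0, c1=4, c2=1)
macro 2: S0 reads c0=0 → after 1×micro: 5; S1 reads c2=1 → after 1×micro: 3; S2 reads c0=5 → after 2×micro: 2 ⇒ (c0=5, c1=3, c2=2)
macro 3: S0 reads c0=5 → after 1×micro: 0; S1 reads c2=2 → after 1×micro: 0; S2 reads c0=0 → after 2×micro: 0 ⇒ (c0=0, c1=0, c2=0)

S1 state at macro-step 3 = 0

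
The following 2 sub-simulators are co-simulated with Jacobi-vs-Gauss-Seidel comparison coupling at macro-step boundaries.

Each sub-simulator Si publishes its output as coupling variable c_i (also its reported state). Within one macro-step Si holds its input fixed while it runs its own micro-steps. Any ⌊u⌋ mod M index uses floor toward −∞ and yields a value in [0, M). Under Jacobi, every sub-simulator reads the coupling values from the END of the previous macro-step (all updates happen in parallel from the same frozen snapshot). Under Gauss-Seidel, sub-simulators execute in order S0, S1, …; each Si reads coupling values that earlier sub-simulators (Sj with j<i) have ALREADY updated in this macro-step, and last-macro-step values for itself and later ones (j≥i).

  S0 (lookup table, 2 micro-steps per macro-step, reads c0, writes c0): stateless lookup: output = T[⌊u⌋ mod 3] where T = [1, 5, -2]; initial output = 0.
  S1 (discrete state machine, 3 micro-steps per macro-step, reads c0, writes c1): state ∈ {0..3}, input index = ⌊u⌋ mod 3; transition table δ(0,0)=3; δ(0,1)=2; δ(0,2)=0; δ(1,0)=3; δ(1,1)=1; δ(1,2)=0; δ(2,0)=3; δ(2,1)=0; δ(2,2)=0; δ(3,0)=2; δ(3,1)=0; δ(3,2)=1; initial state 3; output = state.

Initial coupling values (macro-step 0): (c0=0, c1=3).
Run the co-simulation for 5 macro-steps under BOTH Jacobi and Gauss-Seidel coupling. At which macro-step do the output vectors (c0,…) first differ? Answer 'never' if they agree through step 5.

first divergence at macro-step: 1

[Jacobi] macro 1: S0 reads c0=0 → after 2×micro: 1; S1 reads c0=0 → after 3×micro: 2 ⇒ (c0=1, c1=2)
[Jacobi] macro 2: S0 reads c0=1 → after 2×micro: 5; S1 reads c0=1 → after 3×micro: 0 ⇒ (c0=5, c1=0)
[Jacobi] macro 3: S0 reads c0=5 → after 2×micro: -2; S1 reads c0=5 → after 3×micro: 0 ⇒ (c0=-2, c1=0)
[Jacobi] macro 4: S0 reads c0=-2 → after 2×micro: 5; S1 reads c0=-2 → after 3×micro: 2 ⇒ (c0=5, c1=2)
[Jacobi] macro 5: S0 reads c0=5 → after 2×micro: -2; S1 reads c0=5 → after 3×micro: 0 ⇒ (c0=-2, c1=0)
[Gauss-Seidel] macro 1: S0 reads c0=0 → after 2×micro: 1; S1 reads c0=1 → after 3×micro: 0 ⇒ (c0=1, c1=0)
[Gauss-Seidel] macro 2: S0 reads c0=1 → after 2×micro: 5; S1 reads c0=5 → after 3×micro: 0 ⇒ (c0=5, c1=0)
[Gauss-Seidel] macro 3: S0 reads c0=5 → after 2×micro: -2; S1 reads c0=-2 → after 3×micro: 2 ⇒ (c0=-2, c1=2)
[Gauss-Seidel] macro 4: S0 reads c0=-2 → after 2×micro: 5; S1 reads c0=5 → after 3×micro: 0 ⇒ (c0=5, c1=0)
[Gauss-Seidel] macro 5: S0 reads c0=5 → after 2×micro: -2; S1 reads c0=-2 → after 3×micro: 2 ⇒ (c0=-2, c1=2)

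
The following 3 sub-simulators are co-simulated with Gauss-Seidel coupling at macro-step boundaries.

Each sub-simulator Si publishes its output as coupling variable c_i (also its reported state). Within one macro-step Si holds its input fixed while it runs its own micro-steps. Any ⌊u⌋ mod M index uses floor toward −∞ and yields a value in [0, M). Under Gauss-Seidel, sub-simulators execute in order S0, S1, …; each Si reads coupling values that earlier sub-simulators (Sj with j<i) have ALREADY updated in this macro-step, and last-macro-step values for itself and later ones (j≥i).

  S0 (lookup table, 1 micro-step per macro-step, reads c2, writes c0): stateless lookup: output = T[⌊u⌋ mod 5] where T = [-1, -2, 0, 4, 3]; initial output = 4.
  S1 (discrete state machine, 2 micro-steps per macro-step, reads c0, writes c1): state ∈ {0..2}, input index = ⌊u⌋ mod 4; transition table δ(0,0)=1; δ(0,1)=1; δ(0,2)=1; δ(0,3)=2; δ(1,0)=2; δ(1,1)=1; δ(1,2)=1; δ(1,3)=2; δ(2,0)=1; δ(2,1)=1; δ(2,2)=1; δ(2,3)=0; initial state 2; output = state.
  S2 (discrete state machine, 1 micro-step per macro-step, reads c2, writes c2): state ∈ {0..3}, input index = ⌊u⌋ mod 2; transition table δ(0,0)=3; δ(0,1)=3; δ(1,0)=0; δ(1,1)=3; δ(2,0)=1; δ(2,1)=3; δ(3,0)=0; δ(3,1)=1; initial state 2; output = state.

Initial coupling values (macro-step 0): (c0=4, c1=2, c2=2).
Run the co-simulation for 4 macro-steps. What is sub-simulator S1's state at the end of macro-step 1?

macro 1: S0 reads c2=2 → after 1×micro: 0; S1 reads c0=0 → after 2×micro: 2; S2 reads c2=2 → after 1×micro: 1 ⇒ (c0=0, c1=2, c2=1)
macro 2: S0 reads c2=1 → after 1×micro: -2; S1 reads c0=-2 → after 2×micro: 1; S2 reads c2=1 → after 1×micro: 3 ⇒ (c0=-2, c1=1, c2=3)
macro 3: S0 reads c2=3 → after 1×micro: 4; S1 reads c0=4 → after 2×micro: 1; S2 reads c2=3 → after 1×micro: 1 ⇒ (c0=4, c1=1, c2=1)
macro 4: S0 reads c2=1 → after 1×micro: -2; S1 reads c0=-2 → after 2×micro: 1; S2 reads c2=1 → after 1×micro: 3 ⇒ (c0=-2, c1=1, c2=3)

S1 state at macro-step 1 = 2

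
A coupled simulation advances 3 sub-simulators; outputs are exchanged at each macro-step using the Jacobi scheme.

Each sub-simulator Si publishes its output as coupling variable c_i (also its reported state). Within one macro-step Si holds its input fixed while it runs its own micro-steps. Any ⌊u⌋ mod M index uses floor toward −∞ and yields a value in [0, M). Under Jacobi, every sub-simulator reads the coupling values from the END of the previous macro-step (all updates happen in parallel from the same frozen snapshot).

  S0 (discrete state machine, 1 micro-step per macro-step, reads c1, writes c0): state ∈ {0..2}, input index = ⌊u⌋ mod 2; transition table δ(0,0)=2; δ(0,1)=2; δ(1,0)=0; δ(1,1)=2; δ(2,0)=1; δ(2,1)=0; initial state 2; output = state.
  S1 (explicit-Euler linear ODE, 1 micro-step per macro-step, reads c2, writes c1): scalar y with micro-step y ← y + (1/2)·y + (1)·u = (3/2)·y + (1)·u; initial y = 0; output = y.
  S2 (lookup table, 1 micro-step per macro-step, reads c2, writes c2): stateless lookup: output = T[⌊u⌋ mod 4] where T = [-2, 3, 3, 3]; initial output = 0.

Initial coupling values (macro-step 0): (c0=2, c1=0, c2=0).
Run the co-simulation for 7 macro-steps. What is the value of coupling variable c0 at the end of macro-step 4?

macro 1: S0 reads c1=0 → after 1×micro: 1; S1 reads c2=0 → after 1×micro: 0; S2 reads c2=0 → after 1×micro: -2 ⇒ (c0=1, c1=0, c2=-2)
macro 2: S0 reads c1=0 → after 1×micro: 0; S1 reads c2=-2 → after 1×micro: -2; S2 reads c2=-2 → after 1×micro: 3 ⇒ (c0=0, c1=-2, c2=3)
macro 3: S0 reads c1=-2 → after 1×micro: 2; S1 reads c2=3 → after 1×micro: 0; S2 reads c2=3 → after 1×micro: 3 ⇒ (c0=2, c1=0, c2=3)
macro 4: S0 reads c1=0 → after 1×micro: 1; S1 reads c2=3 → after 1×micro: 3; S2 reads c2=3 → after 1×micro: 3 ⇒ (c0=1, c1=3, c2=3)
macro 5: S0 reads c1=3 → after 1×micro: 2; S1 reads c2=3 → after 1×micro: 15/2; S2 reads c2=3 → after 1×micro: 3 ⇒ (c0=2, c1=15/2, c2=3)
macro 6: S0 reads c1=15/2 → after 1×micro: 0; S1 reads c2=3 → after 1×micro: 57/4; S2 reads c2=3 → after 1×micro: 3 ⇒ (c0=0, c1=57/4, c2=3)
macro 7: S0 reads c1=57/4 → after 1×micro: 2; S1 reads c2=3 → after 1×micro: 195/8; S2 reads c2=3 → after 1×micro: 3 ⇒ (c0=2, c1=195/8, c2=3)

c0 at macro-step 4 = 1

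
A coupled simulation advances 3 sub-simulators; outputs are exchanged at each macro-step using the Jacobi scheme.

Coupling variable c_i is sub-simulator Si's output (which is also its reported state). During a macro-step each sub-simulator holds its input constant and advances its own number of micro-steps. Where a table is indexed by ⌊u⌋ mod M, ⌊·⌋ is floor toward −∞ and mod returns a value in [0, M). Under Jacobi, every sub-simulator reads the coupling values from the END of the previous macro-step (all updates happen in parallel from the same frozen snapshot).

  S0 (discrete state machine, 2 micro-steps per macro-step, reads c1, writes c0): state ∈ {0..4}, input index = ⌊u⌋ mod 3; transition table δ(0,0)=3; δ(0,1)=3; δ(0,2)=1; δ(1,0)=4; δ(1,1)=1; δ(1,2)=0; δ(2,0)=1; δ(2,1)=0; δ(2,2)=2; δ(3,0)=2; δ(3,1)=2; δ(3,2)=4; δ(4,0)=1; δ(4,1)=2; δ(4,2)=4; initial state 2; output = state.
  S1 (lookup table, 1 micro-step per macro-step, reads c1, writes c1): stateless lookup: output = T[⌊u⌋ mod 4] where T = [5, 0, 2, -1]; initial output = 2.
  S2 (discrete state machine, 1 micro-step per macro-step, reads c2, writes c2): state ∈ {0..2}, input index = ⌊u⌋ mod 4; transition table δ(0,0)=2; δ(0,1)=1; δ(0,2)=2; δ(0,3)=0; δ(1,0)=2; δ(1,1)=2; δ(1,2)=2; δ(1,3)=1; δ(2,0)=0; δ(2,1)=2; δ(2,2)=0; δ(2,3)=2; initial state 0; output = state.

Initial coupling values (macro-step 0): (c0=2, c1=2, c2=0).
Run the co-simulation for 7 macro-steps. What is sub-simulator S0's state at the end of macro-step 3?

macro 1: S0 reads c1=2 → after 2×micro: 2; S1 reads c1=2 → after 1×micro: 2; S2 reads c2=0 → after 1×micro: 2 ⇒ (c0=2, c1=2, c2=2)
macro 2: S0 reads c1=2 → after 2×micro: 2; S1 reads c1=2 → after 1×micro: 2; S2 reads c2=2 → after 1×micro: 0 ⇒ (c0=2, c1=2, c2=0)
macro 3: S0 reads c1=2 → after 2×micro: 2; S1 reads c1=2 → after 1×micro: 2; S2 reads c2=0 → after 1×micro: 2 ⇒ (c0=2, c1=2, c2=2)
macro 4: S0 reads c1=2 → after 2×micro: 2; S1 reads c1=2 → after 1×micro: 2; S2 reads c2=2 → after 1×micro: 0 ⇒ (c0=2, c1=2, c2=0)
macro 5: S0 reads c1=2 → after 2×micro: 2; S1 reads c1=2 → after 1×micro: 2; S2 reads c2=0 → after 1×micro: 2 ⇒ (c0=2, c1=2, c2=2)
macro 6: S0 reads c1=2 → after 2×micro: 2; S1 reads c1=2 → after 1×micro: 2; S2 reads c2=2 → after 1×micro: 0 ⇒ (c0=2, c1=2, c2=0)
macro 7: S0 reads c1=2 → after 2×micro: 2; S1 reads c1=2 → after 1×micro: 2; S2 reads c2=0 → after 1×micro: 2 ⇒ (c0=2, c1=2, c2=2)

S0 state at macro-step 3 = 2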